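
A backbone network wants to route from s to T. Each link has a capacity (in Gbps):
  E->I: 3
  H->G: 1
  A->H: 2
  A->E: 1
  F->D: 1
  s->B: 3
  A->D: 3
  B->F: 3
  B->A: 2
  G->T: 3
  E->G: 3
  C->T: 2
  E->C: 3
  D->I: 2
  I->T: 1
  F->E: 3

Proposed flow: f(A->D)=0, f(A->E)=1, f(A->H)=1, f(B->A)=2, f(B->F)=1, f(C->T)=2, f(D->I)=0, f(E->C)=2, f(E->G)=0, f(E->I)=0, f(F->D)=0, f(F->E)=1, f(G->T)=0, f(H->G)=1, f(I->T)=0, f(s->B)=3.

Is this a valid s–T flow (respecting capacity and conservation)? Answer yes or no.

No

Conservation fails at G: inflow 1 ≠ outflow 0.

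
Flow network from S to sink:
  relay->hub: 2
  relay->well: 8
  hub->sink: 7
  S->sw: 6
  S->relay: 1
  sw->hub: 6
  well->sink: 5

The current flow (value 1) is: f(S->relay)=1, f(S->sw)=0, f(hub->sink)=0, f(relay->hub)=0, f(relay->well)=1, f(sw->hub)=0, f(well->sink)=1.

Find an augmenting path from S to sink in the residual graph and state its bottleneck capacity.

Residual along S->sw->hub->sink: S->sw: 6, sw->hub: 6, hub->sink: 7.
Bottleneck = min = 6.

S->sw->hub->sink, bottleneck 6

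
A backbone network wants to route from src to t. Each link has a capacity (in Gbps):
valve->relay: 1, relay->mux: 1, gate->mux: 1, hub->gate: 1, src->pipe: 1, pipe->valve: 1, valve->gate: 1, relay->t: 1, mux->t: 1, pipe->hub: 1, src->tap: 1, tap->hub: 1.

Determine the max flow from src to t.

2

Augment src->pipe->valve->relay->t: bottleneck 1. Total 1.
Augment src->tap->hub->gate->mux->t: bottleneck 1. Total 2.
No augmenting path remains in the residual graph.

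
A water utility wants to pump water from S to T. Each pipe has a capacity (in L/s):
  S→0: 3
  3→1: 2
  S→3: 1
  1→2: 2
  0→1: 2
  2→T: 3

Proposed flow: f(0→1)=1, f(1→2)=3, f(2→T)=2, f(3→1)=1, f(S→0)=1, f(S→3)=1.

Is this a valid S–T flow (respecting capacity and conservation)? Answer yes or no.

No

Capacity violated on 1→2: flow 3 > capacity 2.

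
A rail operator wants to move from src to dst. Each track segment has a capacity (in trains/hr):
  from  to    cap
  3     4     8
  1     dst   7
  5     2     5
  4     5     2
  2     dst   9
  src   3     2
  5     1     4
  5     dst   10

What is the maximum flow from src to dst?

2

Augment src->3->4->5->dst: bottleneck 2. Total 2.
No augmenting path remains in the residual graph.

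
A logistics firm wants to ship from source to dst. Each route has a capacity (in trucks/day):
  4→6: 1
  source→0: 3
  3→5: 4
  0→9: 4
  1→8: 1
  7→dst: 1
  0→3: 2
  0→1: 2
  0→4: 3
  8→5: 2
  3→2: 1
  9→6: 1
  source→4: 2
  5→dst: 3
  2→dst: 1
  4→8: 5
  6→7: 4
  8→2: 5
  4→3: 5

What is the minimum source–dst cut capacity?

5

Max flow = 5 (via 4 augmenting paths).
In the residual at optimum, the set reachable from source is {source}.
Cut edges: source→0 (cap 3), source→4 (cap 2). Sum = 5.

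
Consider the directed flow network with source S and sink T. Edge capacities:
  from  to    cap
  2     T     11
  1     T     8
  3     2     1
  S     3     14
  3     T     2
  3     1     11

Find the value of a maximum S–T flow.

Augment S->3->T: bottleneck 2. Total 2.
Augment S->3->2->T: bottleneck 1. Total 3.
Augment S->3->1->T: bottleneck 8. Total 11.
No augmenting path remains in the residual graph.

11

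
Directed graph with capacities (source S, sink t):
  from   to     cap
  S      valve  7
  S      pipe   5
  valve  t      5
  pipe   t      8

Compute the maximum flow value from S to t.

Augment S→valve→t: bottleneck 5. Total 5.
Augment S→pipe→t: bottleneck 5. Total 10.
No augmenting path remains in the residual graph.

10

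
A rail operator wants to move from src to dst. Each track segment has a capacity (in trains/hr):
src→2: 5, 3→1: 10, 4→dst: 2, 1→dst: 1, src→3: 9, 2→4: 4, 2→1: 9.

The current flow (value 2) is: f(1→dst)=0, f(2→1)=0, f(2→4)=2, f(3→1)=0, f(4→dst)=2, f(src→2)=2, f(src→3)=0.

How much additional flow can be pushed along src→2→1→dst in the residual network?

Residual capacities along the path: src→2: 3, 2→1: 9, 1→dst: 1.
Minimum is 1.

1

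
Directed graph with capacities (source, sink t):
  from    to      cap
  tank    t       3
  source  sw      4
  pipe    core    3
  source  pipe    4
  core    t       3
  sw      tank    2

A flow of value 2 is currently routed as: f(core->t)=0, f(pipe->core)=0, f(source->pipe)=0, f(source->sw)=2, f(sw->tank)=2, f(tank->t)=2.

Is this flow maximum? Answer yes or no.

No

Residual path source->pipe->core->t has bottleneck 3 > 0.
Pushing 3 along it raises the flow to 5, so the given flow is not maximum.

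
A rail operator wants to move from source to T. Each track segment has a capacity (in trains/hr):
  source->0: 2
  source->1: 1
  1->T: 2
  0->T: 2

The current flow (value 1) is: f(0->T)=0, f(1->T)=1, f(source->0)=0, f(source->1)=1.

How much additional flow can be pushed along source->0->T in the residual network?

2

Residual capacities along the path: source->0: 2, 0->T: 2.
Minimum is 2.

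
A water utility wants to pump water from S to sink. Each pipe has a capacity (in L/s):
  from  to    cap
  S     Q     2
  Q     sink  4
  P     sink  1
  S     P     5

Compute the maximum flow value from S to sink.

Augment S->P->sink: bottleneck 1. Total 1.
Augment S->Q->sink: bottleneck 2. Total 3.
No augmenting path remains in the residual graph.

3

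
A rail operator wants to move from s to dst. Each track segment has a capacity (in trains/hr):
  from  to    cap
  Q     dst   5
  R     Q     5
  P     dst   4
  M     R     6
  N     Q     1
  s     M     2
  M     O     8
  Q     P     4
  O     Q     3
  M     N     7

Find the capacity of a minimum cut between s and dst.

2

Max flow = 2 (via 2 augmenting paths).
In the residual at optimum, the set reachable from s is {s}.
Cut edges: s→M (cap 2). Sum = 2.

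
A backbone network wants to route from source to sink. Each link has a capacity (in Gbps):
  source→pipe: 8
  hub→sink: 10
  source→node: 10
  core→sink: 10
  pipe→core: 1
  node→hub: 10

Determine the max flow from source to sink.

Augment source→pipe→core→sink: bottleneck 1. Total 1.
Augment source→node→hub→sink: bottleneck 10. Total 11.
No augmenting path remains in the residual graph.

11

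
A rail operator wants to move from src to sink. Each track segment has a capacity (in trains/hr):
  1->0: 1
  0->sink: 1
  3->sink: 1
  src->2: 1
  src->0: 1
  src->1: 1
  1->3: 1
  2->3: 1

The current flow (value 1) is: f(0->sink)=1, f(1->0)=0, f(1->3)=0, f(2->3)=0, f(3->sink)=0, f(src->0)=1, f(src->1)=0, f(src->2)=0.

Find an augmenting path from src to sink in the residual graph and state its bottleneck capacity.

Residual along src->1->3->sink: src->1: 1, 1->3: 1, 3->sink: 1.
Bottleneck = min = 1.

src->1->3->sink, bottleneck 1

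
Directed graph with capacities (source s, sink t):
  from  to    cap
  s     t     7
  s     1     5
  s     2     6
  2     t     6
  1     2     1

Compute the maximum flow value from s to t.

13

Augment s→t: bottleneck 7. Total 7.
Augment s→2→t: bottleneck 6. Total 13.
No augmenting path remains in the residual graph.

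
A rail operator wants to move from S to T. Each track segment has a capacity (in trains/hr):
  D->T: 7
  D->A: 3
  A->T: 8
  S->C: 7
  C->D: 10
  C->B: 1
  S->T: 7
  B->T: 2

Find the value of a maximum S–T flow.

14

Augment S->T: bottleneck 7. Total 7.
Augment S->C->D->T: bottleneck 7. Total 14.
No augmenting path remains in the residual graph.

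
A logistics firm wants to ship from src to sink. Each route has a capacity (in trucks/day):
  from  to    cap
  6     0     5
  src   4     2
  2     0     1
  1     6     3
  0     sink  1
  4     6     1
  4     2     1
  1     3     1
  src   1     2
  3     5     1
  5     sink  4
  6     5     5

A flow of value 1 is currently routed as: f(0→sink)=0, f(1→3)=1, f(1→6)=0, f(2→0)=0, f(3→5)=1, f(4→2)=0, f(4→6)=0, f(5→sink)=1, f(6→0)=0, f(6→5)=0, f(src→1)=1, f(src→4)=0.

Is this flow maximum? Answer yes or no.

Residual path src→1→6→5→sink has bottleneck 1 > 0.
Pushing 1 along it raises the flow to 2, so the given flow is not maximum.

No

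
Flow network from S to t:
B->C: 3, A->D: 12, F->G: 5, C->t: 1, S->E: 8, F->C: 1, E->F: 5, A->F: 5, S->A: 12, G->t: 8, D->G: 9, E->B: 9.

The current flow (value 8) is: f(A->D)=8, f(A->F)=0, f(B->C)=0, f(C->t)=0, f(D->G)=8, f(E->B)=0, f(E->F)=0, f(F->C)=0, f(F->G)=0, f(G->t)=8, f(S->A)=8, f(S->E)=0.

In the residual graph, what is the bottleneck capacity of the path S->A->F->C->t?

1

Residual capacities along the path: S->A: 4, A->F: 5, F->C: 1, C->t: 1.
Minimum is 1.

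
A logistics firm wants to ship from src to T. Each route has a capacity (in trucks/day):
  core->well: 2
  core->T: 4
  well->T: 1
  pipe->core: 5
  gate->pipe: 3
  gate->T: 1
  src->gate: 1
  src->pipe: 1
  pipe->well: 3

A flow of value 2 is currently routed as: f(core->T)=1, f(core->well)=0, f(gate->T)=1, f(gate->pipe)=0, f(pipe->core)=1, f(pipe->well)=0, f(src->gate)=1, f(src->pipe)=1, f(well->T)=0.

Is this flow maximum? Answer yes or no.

Residual reachable from src: {src}; T is not reachable.
Saturated cut: src->gate, src->pipe with total capacity 2 = current flow value. Flow is maximum.

Yes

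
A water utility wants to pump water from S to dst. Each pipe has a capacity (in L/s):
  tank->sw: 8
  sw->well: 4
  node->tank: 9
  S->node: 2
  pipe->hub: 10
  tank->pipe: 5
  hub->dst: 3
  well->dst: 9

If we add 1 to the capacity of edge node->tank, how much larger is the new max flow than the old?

0

Original max flow = 2.
Edge node->tank does not cross the min cut (source side {S}), so extra capacity there cannot help.
New max flow = 2. Increase = 0.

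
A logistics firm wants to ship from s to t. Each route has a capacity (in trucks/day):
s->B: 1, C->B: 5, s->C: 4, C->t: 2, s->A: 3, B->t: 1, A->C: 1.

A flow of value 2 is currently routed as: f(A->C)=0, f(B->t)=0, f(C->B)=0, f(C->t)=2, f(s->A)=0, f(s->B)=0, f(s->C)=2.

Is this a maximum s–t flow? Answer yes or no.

Residual path s->B->t has bottleneck 1 > 0.
Pushing 1 along it raises the flow to 3, so the given flow is not maximum.

No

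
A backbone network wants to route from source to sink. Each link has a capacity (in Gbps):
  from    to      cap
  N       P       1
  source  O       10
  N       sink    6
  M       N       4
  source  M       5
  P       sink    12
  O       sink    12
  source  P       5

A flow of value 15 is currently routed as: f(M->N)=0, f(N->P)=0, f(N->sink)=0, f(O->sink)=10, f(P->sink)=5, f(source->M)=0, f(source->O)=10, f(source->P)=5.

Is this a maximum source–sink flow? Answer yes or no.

No

Residual path source->M->N->sink has bottleneck 4 > 0.
Pushing 4 along it raises the flow to 19, so the given flow is not maximum.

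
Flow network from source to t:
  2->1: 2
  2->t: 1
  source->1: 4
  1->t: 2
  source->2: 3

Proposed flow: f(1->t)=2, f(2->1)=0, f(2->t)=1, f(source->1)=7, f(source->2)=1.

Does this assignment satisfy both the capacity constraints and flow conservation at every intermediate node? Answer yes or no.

Capacity violated on source->1: flow 7 > capacity 4.

No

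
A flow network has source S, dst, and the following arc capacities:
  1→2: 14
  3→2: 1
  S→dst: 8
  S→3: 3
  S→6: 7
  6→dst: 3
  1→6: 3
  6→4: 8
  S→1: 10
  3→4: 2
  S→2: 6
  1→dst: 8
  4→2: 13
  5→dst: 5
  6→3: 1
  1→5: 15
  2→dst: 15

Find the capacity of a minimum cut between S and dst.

34

Max flow = 34 (via 8 augmenting paths).
In the residual at optimum, the set reachable from S is {S}.
Cut edges: S→1 (cap 10), S→6 (cap 7), S→3 (cap 3), S→2 (cap 6), S→dst (cap 8). Sum = 34.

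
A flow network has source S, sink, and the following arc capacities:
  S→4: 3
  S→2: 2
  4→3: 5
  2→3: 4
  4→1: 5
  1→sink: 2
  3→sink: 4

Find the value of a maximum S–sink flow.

5

Augment S→2→3→sink: bottleneck 2. Total 2.
Augment S→4→3→sink: bottleneck 2. Total 4.
Augment S→4→1→sink: bottleneck 1. Total 5.
No augmenting path remains in the residual graph.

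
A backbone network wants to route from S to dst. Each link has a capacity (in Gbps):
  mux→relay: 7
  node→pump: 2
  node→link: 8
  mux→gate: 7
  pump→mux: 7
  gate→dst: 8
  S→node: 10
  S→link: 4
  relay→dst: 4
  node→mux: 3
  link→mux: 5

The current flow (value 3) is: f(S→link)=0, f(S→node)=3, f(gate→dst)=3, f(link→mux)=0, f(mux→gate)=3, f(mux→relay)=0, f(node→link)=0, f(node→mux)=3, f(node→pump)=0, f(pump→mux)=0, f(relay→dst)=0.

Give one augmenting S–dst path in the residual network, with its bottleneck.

S→link→mux→gate→dst, bottleneck 4

Residual along S→link→mux→gate→dst: S→link: 4, link→mux: 5, mux→gate: 4, gate→dst: 5.
Bottleneck = min = 4.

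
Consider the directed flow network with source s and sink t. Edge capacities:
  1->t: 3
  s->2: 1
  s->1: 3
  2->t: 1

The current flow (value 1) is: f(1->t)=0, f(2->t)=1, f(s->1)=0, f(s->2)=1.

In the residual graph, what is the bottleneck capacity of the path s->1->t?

Residual capacities along the path: s->1: 3, 1->t: 3.
Minimum is 3.

3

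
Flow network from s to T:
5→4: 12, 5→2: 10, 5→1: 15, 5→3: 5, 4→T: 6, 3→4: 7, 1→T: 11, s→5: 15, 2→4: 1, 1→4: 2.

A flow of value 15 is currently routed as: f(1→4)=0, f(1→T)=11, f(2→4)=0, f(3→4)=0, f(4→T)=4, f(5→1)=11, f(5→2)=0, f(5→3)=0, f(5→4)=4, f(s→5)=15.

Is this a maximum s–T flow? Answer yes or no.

Residual reachable from s: {s}; T is not reachable.
Saturated cut: s→5 with total capacity 15 = current flow value. Flow is maximum.

Yes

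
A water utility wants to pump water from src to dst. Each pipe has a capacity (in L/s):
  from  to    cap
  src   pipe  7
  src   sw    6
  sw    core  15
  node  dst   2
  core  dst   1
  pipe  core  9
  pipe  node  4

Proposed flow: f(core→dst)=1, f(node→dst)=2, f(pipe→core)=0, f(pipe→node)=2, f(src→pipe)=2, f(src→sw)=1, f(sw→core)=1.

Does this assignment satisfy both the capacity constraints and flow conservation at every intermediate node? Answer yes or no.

Yes

Every edge has 0 ≤ f(e) ≤ cap(e).
At each intermediate node, inflow equals outflow.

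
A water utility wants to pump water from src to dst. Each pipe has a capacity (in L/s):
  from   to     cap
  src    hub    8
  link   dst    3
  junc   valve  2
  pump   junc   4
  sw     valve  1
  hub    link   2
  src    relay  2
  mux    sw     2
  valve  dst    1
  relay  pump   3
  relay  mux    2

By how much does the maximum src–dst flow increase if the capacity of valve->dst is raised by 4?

1

Original max flow = 3.
After raising cap(valve->dst), augmenting paths through that edge carry 1 more unit.
New max flow = 4. Increase = 1.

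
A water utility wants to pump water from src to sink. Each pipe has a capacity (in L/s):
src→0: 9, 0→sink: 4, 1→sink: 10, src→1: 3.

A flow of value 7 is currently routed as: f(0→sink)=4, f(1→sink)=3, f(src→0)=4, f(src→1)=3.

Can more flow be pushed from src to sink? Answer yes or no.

No

Residual reachable from src: {0, src}; sink is not reachable.
Saturated cut: src→1, 0→sink with total capacity 7 = current flow value. Flow is maximum.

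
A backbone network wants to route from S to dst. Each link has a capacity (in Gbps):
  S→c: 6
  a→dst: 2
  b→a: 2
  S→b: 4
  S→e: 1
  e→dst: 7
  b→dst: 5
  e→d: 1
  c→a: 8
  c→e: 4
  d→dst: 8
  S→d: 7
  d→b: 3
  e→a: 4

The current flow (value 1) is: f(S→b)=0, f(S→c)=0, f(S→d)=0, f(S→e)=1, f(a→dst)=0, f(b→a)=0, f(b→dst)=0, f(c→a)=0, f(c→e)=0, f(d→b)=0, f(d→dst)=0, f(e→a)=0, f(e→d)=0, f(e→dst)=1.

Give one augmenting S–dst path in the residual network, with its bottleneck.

Residual along S→d→dst: S→d: 7, d→dst: 8.
Bottleneck = min = 7.

S→d→dst, bottleneck 7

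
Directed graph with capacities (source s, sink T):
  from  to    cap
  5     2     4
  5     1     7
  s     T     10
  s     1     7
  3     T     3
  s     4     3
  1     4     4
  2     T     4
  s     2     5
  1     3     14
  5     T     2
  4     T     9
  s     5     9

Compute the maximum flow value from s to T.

26

Augment s->T: bottleneck 10. Total 10.
Augment s->5->T: bottleneck 2. Total 12.
Augment s->2->T: bottleneck 4. Total 16.
Augment s->4->T: bottleneck 3. Total 19.
Augment s->1->4->T: bottleneck 4. Total 23.
Augment s->1->3->T: bottleneck 3. Total 26.
No augmenting path remains in the residual graph.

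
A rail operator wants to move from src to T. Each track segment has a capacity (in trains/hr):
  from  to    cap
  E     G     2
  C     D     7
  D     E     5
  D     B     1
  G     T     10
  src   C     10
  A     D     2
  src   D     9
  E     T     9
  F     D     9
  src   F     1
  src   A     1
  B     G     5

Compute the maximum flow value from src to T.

Augment src->D->E->T: bottleneck 5. Total 5.
Augment src->D->B->G->T: bottleneck 1. Total 6.
No augmenting path remains in the residual graph.

6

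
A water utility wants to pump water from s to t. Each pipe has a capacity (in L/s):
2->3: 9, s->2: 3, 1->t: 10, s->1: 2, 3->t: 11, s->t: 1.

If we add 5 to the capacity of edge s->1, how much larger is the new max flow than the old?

5

Original max flow = 6.
After raising cap(s->1), augmenting paths through that edge carry 5 more units.
New max flow = 11. Increase = 5.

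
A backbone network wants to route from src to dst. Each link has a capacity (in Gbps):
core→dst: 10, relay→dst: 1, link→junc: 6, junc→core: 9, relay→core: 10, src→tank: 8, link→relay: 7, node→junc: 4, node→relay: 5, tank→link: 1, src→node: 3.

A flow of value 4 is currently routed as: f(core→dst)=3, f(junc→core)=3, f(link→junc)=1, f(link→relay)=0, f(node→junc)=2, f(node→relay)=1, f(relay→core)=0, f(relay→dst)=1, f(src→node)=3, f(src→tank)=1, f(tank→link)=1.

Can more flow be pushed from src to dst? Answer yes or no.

Residual reachable from src: {src, tank}; dst is not reachable.
Saturated cut: src→node, tank→link with total capacity 4 = current flow value. Flow is maximum.

No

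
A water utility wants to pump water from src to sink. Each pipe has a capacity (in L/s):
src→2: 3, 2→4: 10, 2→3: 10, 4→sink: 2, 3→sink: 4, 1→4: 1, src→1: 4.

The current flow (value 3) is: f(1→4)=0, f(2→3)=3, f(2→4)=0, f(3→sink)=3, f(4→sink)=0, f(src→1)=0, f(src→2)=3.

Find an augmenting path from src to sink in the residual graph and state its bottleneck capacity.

Residual along src→1→4→sink: src→1: 4, 1→4: 1, 4→sink: 2.
Bottleneck = min = 1.

src→1→4→sink, bottleneck 1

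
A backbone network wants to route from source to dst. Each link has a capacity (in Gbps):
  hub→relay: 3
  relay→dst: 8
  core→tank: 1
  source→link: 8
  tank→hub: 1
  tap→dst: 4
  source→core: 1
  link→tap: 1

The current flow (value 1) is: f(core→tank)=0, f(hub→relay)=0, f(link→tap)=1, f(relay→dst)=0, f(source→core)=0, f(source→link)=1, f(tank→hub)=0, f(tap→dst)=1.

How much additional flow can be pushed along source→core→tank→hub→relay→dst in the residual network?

1

Residual capacities along the path: source→core: 1, core→tank: 1, tank→hub: 1, hub→relay: 3, relay→dst: 8.
Minimum is 1.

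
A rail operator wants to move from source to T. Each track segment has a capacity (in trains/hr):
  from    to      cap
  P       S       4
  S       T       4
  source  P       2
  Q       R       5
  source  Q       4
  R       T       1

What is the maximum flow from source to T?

3

Augment source->Q->R->T: bottleneck 1. Total 1.
Augment source->P->S->T: bottleneck 2. Total 3.
No augmenting path remains in the residual graph.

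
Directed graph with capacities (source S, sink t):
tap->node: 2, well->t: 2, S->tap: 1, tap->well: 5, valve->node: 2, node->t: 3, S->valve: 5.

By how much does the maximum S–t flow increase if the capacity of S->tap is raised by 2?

Original max flow = 3.
After raising cap(S->tap), augmenting paths through that edge carry 2 more units.
New max flow = 5. Increase = 2.

2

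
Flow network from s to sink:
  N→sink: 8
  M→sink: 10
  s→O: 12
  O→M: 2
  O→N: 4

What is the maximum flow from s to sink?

6

Augment s→O→N→sink: bottleneck 4. Total 4.
Augment s→O→M→sink: bottleneck 2. Total 6.
No augmenting path remains in the residual graph.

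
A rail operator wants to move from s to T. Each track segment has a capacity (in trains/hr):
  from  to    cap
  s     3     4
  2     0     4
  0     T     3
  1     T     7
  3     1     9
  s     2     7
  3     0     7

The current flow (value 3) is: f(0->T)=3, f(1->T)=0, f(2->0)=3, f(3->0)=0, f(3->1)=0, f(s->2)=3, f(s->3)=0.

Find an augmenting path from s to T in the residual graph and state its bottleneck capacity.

s->3->1->T, bottleneck 4

Residual along s->3->1->T: s->3: 4, 3->1: 9, 1->T: 7.
Bottleneck = min = 4.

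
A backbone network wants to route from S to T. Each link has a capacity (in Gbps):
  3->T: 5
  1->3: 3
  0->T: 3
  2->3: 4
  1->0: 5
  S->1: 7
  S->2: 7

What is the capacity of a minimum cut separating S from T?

Max flow = 8 (via 3 augmenting paths).
In the residual at optimum, the set reachable from S is {0, 1, 2, 3, S}.
Cut edges: 3->T (cap 5), 0->T (cap 3). Sum = 8.

8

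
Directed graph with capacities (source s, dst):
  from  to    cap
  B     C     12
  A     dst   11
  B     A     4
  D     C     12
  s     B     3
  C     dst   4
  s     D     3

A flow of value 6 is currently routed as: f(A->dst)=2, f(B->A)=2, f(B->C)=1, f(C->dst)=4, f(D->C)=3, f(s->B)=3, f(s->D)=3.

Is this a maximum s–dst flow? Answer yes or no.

Yes

Residual reachable from s: {s}; dst is not reachable.
Saturated cut: s->D, s->B with total capacity 6 = current flow value. Flow is maximum.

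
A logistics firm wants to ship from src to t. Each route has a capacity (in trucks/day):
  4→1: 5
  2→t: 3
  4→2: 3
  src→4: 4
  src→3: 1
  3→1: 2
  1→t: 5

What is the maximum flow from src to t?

5

Augment src→3→1→t: bottleneck 1. Total 1.
Augment src→4→1→t: bottleneck 4. Total 5.
No augmenting path remains in the residual graph.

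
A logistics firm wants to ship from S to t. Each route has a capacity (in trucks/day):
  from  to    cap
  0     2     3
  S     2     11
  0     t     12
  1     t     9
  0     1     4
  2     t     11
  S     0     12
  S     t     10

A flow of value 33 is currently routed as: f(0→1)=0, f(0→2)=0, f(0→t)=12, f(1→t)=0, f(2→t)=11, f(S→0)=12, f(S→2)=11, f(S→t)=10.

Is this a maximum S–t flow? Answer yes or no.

Yes

Residual reachable from S: {S}; t is not reachable.
Saturated cut: S→0, S→2, S→t with total capacity 33 = current flow value. Flow is maximum.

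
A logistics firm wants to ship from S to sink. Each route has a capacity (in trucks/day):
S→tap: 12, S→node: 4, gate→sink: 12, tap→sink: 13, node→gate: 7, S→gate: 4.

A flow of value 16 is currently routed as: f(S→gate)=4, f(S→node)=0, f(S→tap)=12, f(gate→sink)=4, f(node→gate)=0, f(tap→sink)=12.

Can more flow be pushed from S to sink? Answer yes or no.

Yes

Residual path S→node→gate→sink has bottleneck 4 > 0.
Pushing 4 along it raises the flow to 20, so the given flow is not maximum.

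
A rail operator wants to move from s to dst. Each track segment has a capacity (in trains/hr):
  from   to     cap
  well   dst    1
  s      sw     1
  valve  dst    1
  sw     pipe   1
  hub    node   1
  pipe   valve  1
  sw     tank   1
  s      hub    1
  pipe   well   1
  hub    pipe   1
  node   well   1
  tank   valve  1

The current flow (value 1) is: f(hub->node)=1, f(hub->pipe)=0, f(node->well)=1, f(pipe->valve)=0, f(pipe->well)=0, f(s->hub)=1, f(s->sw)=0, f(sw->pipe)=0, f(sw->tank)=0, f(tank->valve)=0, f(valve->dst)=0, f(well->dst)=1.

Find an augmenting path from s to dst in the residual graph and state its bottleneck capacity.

s->sw->pipe->valve->dst, bottleneck 1

Residual along s->sw->pipe->valve->dst: s->sw: 1, sw->pipe: 1, pipe->valve: 1, valve->dst: 1.
Bottleneck = min = 1.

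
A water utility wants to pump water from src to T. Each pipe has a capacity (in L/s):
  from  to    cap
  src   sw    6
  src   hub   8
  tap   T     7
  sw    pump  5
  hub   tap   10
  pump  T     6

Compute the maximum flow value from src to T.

12

Augment src→hub→tap→T: bottleneck 7. Total 7.
Augment src→sw→pump→T: bottleneck 5. Total 12.
No augmenting path remains in the residual graph.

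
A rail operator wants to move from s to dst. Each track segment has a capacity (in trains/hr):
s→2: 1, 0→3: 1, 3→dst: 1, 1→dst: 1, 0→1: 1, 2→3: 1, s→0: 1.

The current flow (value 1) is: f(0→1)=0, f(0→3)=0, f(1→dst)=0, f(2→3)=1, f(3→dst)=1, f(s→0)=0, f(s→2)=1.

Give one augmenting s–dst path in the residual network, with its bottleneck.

s→0→1→dst, bottleneck 1

Residual along s→0→1→dst: s→0: 1, 0→1: 1, 1→dst: 1.
Bottleneck = min = 1.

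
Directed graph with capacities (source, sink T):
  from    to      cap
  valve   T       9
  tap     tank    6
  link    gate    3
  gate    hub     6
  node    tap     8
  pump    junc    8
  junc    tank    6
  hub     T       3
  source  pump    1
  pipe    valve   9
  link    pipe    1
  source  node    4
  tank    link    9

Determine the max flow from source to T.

Augment source->pump->junc->tank->link->gate->hub->T: bottleneck 1. Total 1.
Augment source->node->tap->tank->link->gate->hub->T: bottleneck 2. Total 3.
Augment source->node->tap->tank->link->pipe->valve->T: bottleneck 1. Total 4.
No augmenting path remains in the residual graph.

4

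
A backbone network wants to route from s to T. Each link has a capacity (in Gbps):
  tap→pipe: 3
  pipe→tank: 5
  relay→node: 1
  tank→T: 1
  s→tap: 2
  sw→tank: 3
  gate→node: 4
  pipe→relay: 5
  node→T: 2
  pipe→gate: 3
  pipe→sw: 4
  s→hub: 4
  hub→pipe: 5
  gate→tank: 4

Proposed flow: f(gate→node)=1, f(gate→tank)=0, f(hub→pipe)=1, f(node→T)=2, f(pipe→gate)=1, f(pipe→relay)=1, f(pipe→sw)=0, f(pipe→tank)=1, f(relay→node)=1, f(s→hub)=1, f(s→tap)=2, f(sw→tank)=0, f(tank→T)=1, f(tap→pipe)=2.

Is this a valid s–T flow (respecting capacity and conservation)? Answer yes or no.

Yes

Every edge has 0 ≤ f(e) ≤ cap(e).
At each intermediate node, inflow equals outflow.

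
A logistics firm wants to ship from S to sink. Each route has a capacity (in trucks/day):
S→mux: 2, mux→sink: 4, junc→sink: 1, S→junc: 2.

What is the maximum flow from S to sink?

Augment S→mux→sink: bottleneck 2. Total 2.
Augment S→junc→sink: bottleneck 1. Total 3.
No augmenting path remains in the residual graph.

3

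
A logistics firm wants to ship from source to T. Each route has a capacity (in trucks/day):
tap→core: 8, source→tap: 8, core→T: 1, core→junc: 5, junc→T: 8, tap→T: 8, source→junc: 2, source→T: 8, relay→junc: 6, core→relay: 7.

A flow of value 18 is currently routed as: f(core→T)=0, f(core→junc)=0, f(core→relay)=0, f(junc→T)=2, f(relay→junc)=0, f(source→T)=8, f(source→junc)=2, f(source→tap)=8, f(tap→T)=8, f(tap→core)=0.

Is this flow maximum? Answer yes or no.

Residual reachable from source: {source}; T is not reachable.
Saturated cut: source→tap, source→junc, source→T with total capacity 18 = current flow value. Flow is maximum.

Yes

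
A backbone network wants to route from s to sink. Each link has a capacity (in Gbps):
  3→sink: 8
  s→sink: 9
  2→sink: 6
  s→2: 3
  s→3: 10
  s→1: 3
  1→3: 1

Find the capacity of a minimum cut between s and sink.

Max flow = 20 (via 3 augmenting paths).
In the residual at optimum, the set reachable from s is {1, 3, s}.
Cut edges: s→2 (cap 3), s→sink (cap 9), 3→sink (cap 8). Sum = 20.

20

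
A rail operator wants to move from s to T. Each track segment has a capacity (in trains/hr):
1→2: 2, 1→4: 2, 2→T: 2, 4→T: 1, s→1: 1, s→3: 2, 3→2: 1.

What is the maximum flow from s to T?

Augment s→3→2→T: bottleneck 1. Total 1.
Augment s→1→2→T: bottleneck 1. Total 2.
No augmenting path remains in the residual graph.

2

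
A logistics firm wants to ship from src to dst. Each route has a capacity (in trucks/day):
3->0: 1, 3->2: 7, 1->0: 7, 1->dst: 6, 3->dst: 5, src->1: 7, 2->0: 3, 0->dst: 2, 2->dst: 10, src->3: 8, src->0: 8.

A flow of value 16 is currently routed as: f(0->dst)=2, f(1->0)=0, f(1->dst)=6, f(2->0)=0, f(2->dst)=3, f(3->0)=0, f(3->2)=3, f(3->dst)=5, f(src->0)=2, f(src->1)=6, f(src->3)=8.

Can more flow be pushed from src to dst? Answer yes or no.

Residual reachable from src: {0, 1, src}; dst is not reachable.
Saturated cut: src->3, 1->dst, 0->dst with total capacity 16 = current flow value. Flow is maximum.

No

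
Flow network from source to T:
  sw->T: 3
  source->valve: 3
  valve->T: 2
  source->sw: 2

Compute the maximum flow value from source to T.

Augment source->valve->T: bottleneck 2. Total 2.
Augment source->sw->T: bottleneck 2. Total 4.
No augmenting path remains in the residual graph.

4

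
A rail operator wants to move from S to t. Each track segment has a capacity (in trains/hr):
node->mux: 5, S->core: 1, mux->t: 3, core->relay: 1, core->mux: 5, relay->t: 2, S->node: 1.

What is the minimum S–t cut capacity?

Max flow = 2 (via 2 augmenting paths).
In the residual at optimum, the set reachable from S is {S}.
Cut edges: S->core (cap 1), S->node (cap 1). Sum = 2.

2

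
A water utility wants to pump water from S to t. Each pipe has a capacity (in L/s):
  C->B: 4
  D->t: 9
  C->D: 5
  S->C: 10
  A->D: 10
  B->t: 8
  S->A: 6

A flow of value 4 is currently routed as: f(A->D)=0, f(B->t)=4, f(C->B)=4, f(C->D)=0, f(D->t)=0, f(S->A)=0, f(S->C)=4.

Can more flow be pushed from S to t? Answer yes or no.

Yes

Residual path S->C->D->t has bottleneck 5 > 0.
Pushing 5 along it raises the flow to 9, so the given flow is not maximum.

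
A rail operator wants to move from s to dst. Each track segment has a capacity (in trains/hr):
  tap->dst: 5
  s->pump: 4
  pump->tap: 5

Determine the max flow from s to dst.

4

Augment s->pump->tap->dst: bottleneck 4. Total 4.
No augmenting path remains in the residual graph.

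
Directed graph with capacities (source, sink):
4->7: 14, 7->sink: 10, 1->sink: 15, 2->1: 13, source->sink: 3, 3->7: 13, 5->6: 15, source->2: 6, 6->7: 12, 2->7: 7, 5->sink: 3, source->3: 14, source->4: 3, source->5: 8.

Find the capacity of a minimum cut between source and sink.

Max flow = 22 (via 4 augmenting paths).
In the residual at optimum, the set reachable from source is {3, 4, 5, 6, 7, source}.
Cut edges: source->2 (cap 6), source->sink (cap 3), 5->sink (cap 3), 7->sink (cap 10). Sum = 22.

22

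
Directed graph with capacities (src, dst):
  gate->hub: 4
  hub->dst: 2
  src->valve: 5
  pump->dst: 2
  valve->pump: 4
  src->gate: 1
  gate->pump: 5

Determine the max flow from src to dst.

3

Augment src->valve->pump->dst: bottleneck 2. Total 2.
Augment src->gate->hub->dst: bottleneck 1. Total 3.
No augmenting path remains in the residual graph.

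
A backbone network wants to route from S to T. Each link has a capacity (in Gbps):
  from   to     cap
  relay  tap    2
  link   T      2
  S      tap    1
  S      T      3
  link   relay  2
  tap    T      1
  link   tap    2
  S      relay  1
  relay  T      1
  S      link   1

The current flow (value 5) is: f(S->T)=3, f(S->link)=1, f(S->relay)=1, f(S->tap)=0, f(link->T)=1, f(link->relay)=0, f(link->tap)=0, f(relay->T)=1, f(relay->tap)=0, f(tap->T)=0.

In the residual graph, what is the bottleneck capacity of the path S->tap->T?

Residual capacities along the path: S->tap: 1, tap->T: 1.
Minimum is 1.

1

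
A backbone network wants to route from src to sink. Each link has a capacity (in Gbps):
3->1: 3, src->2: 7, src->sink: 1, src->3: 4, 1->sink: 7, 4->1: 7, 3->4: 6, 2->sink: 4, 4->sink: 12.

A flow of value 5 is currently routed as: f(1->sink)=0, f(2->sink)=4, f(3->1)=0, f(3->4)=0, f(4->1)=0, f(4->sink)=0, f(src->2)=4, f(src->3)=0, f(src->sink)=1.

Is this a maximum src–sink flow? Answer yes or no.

Residual path src->3->4->sink has bottleneck 4 > 0.
Pushing 4 along it raises the flow to 9, so the given flow is not maximum.

No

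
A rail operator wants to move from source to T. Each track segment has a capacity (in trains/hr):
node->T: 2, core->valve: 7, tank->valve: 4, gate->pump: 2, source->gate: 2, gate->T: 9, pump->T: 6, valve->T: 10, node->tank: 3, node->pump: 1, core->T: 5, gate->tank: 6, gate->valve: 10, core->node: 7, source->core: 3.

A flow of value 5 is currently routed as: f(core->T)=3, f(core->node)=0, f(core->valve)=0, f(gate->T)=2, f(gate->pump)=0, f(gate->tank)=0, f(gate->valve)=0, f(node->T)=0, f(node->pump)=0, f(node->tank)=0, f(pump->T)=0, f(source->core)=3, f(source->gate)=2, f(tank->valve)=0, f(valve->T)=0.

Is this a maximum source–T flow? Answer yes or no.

Residual reachable from source: {source}; T is not reachable.
Saturated cut: source->core, source->gate with total capacity 5 = current flow value. Flow is maximum.

Yes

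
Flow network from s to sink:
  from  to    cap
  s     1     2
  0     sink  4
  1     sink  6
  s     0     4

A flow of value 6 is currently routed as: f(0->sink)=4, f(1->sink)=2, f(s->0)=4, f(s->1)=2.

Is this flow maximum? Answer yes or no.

Residual reachable from s: {s}; sink is not reachable.
Saturated cut: s->0, s->1 with total capacity 6 = current flow value. Flow is maximum.

Yes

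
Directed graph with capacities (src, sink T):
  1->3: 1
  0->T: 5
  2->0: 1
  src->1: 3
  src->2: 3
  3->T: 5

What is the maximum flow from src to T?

Augment src->2->0->T: bottleneck 1. Total 1.
Augment src->1->3->T: bottleneck 1. Total 2.
No augmenting path remains in the residual graph.

2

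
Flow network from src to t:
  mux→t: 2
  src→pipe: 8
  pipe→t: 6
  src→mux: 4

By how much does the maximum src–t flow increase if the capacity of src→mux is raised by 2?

Original max flow = 8.
Edge src→mux does not cross the min cut (source side {mux, pipe, src}), so extra capacity there cannot help.
New max flow = 8. Increase = 0.

0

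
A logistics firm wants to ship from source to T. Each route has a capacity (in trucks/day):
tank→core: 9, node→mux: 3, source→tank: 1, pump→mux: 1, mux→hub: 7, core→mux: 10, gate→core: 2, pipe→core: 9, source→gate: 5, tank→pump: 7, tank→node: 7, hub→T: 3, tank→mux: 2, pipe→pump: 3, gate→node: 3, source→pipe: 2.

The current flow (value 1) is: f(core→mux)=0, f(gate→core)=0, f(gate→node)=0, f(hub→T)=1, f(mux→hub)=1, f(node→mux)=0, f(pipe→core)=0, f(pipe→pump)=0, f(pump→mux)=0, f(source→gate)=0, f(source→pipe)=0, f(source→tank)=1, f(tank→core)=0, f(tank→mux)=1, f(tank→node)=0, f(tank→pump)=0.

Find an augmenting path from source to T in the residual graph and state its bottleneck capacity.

source→gate→node→mux→hub→T, bottleneck 2

Residual along source→gate→node→mux→hub→T: source→gate: 5, gate→node: 3, node→mux: 3, mux→hub: 6, hub→T: 2.
Bottleneck = min = 2.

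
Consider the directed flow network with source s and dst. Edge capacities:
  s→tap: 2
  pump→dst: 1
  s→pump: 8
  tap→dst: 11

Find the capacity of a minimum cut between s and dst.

Max flow = 3 (via 2 augmenting paths).
In the residual at optimum, the set reachable from s is {pump, s}.
Cut edges: s→tap (cap 2), pump→dst (cap 1). Sum = 3.

3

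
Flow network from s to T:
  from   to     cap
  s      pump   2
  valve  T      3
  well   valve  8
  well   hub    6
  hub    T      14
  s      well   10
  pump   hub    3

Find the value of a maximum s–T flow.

Augment s→pump→hub→T: bottleneck 2. Total 2.
Augment s→well→hub→T: bottleneck 6. Total 8.
Augment s→well→valve→T: bottleneck 3. Total 11.
No augmenting path remains in the residual graph.

11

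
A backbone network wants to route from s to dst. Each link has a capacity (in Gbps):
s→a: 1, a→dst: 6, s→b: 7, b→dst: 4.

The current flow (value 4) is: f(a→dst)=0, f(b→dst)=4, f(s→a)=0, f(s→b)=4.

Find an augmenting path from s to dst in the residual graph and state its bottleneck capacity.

Residual along s→a→dst: s→a: 1, a→dst: 6.
Bottleneck = min = 1.

s→a→dst, bottleneck 1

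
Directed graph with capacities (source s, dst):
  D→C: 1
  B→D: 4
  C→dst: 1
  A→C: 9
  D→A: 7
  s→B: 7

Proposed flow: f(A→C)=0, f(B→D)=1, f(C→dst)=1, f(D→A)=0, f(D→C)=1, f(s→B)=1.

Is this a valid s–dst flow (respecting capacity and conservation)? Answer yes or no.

Yes

Every edge has 0 ≤ f(e) ≤ cap(e).
At each intermediate node, inflow equals outflow.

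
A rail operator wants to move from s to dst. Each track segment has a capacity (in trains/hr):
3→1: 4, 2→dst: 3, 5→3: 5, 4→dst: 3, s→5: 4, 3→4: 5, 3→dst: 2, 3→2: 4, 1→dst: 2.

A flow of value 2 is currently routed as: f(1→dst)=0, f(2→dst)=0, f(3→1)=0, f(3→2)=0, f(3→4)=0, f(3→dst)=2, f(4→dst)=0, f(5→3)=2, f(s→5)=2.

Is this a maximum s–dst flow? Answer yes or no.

Residual path s→5→3→4→dst has bottleneck 2 > 0.
Pushing 2 along it raises the flow to 4, so the given flow is not maximum.

No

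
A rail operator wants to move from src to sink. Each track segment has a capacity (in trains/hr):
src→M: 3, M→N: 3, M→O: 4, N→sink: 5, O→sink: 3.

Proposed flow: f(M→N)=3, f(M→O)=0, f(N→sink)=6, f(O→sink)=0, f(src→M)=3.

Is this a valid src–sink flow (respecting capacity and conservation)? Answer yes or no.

Capacity violated on N→sink: flow 6 > capacity 5.

No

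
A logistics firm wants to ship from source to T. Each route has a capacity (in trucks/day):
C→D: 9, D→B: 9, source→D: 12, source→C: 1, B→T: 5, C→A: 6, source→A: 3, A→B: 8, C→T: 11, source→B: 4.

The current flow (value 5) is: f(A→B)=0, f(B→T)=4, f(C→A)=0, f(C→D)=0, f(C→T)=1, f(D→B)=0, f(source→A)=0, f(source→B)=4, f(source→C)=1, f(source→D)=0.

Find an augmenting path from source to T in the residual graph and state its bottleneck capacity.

source→D→B→T, bottleneck 1

Residual along source→D→B→T: source→D: 12, D→B: 9, B→T: 1.
Bottleneck = min = 1.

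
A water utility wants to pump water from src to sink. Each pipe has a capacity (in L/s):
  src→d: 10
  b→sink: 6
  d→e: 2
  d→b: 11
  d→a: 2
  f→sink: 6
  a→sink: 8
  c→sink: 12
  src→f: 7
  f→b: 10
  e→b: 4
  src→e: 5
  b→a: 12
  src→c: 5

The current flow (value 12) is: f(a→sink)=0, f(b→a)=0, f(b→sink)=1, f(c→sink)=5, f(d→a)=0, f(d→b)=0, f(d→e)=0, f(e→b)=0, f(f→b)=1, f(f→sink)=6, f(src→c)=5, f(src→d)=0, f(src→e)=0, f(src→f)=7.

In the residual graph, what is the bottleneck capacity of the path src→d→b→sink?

Residual capacities along the path: src→d: 10, d→b: 11, b→sink: 5.
Minimum is 5.

5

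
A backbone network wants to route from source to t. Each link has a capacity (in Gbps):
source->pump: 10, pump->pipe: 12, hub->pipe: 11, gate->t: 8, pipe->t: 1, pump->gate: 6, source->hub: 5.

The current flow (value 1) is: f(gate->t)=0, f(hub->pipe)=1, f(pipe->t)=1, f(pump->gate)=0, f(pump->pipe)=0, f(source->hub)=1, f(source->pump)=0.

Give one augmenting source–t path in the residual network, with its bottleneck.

Residual along source->pump->gate->t: source->pump: 10, pump->gate: 6, gate->t: 8.
Bottleneck = min = 6.

source->pump->gate->t, bottleneck 6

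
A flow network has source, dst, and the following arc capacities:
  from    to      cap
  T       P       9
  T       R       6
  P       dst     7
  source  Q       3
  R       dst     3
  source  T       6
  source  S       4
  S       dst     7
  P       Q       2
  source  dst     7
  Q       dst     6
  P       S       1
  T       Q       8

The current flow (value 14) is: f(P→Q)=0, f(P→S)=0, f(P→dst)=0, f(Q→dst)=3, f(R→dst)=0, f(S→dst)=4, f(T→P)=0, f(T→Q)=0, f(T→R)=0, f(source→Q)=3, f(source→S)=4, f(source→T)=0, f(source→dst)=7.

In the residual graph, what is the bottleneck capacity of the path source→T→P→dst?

6

Residual capacities along the path: source→T: 6, T→P: 9, P→dst: 7.
Minimum is 6.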